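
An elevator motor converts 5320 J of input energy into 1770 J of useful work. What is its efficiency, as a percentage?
η = W_out/W_in = 1770/5320 = 33.27%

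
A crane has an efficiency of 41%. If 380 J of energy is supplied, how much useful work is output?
W_out = η·W_in = 0.41·380 = 155.8 J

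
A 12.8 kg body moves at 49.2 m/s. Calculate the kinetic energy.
KE = ½mv² = ½(12.8)(49.2)² = 15490 J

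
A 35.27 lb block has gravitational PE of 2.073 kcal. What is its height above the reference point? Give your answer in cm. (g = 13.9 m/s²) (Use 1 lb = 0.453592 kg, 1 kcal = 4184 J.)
Convert to SI: m = 15.9982 kg, PE = 8673.43 J
h = PE/(mg) = 8673.43/(15.9982·13.9) = 39.0037 m = 3900 cm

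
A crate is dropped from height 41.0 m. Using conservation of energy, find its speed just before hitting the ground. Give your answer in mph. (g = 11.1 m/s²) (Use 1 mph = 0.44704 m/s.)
mgh = ½mv² ⇒ v = √(2gh) = √(2·11.1·41.0) = 30.1695 m/s = 67.49 mph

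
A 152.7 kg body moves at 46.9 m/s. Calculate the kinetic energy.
KE = ½mv² = ½(152.7)(46.9)² = 167900 J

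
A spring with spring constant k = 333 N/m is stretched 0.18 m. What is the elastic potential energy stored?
PE = ½kx² = ½(333)(0.18)² = 5.395 J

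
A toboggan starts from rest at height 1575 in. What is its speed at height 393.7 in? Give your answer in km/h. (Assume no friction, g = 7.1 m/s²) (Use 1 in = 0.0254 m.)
Convert to SI: h₁−h₂ = 30.005 m
mgh₁ = mgh₂ + ½mv² ⇒ v = √(2g(h₁−h₂)) = √(2·7.1·30.005) = 20.6415 m/s = 74.31 km/h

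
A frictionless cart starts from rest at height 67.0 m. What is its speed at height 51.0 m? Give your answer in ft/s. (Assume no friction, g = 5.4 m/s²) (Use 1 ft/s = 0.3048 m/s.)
mgh₁ = mgh₂ + ½mv² ⇒ v = √(2g(h₁−h₂)) = √(2·5.4·16.0) = 13.1453 m/s = 43.13 ft/s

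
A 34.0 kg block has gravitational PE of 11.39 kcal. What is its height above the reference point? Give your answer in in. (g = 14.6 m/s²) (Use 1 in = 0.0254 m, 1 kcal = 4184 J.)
Convert to SI: m = 34.0 kg, PE = 47655.8 J
h = PE/(mg) = 47655.8/(34.0·14.6) = 96.0027 m = 3780 in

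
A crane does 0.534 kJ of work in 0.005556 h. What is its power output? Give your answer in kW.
Convert to SI: W = 534.0 J, t = 20.0016 s
P = W/t = 534.0/20.0016 = 26.6979 W = 0.0267 kW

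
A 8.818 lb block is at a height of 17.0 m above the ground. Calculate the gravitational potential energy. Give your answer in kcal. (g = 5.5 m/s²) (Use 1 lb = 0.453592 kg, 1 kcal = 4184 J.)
Convert to SI: m = 3.99977 kg, h = 17.0 m
PE = mgh = (3.99977)(5.5)(17.0) = 373.979 J = 0.08938 kcal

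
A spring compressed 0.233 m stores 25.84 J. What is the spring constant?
k = 2·PE/x² = 2·25.84/(0.233)² = 951.9 N/m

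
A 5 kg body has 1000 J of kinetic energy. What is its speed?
v = √(2·KE/m) = √(2·1000/5) = 20.0 m/s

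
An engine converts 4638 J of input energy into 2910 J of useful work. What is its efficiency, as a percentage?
η = W_out/W_in = 2910/4638 = 62.74%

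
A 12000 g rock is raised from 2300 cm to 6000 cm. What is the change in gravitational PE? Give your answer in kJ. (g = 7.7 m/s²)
Convert to SI: m = 12.0 kg, Δh = 37.0 m
ΔPE = mgΔh = (12.0)(7.7)(37.0) = 3418.8 J = 3.419 kJ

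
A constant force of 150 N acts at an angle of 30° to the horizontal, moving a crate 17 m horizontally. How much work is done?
W = F·d·cosθ = (150)(17)cos(30°) = 2208 J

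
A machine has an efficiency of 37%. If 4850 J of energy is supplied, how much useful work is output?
W_out = η·W_in = 0.37·4850 = 1794.5 J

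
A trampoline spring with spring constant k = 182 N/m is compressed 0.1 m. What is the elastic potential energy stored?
PE = ½kx² = ½(182)(0.1)² = 0.91 J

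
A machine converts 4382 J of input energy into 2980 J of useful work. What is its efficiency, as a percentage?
η = W_out/W_in = 2980/4382 = 68.01%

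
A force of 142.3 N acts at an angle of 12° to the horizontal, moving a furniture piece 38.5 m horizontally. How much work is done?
W = F·d·cosθ = (142.3)(38.5)cos(12°) = 5359 J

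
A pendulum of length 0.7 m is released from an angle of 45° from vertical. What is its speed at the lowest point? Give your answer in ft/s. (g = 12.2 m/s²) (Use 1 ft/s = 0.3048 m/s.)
h = L(1 − cosθ) = 0.7(1 − cos45°) = 0.205025 m
v = √(2gh) = √(2·12.2·0.205025) = 2.23665 m/s = 7.338 ft/s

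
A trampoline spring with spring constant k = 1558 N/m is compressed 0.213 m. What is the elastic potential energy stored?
PE = ½kx² = ½(1558)(0.213)² = 35.34 J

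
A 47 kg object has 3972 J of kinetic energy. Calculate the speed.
v = √(2·KE/m) = √(2·3972/47) = 13.0 m/s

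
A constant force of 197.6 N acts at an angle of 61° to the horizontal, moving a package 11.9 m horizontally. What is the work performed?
W = F·d·cosθ = (197.6)(11.9)cos(61°) = 1140 J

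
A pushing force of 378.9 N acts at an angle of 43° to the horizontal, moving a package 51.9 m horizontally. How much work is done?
W = F·d·cosθ = (378.9)(51.9)cos(43°) = 14380 J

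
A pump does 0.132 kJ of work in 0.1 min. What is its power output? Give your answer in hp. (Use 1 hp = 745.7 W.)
Convert to SI: W = 132.0 J, t = 6.0 s
P = W/t = 132.0/6.0 = 22.0 W = 0.0295 hp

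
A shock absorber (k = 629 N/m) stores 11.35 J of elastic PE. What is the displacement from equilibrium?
x = √(2·PE/k) = √(2·11.35/629) = 0.19 m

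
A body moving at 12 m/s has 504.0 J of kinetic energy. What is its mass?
m = 2·KE/v² = 2·504.0/(12)² = 7.0 kg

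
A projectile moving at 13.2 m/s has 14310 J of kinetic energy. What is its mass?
m = 2·KE/v² = 2·14310/(13.2)² = 164.3 kg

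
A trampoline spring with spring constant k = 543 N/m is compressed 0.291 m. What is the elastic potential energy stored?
PE = ½kx² = ½(543)(0.291)² = 22.99 J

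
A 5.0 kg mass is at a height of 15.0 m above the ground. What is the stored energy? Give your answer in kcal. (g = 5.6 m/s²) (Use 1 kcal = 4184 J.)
PE = mgh = (5.0)(5.6)(15.0) = 420.0 J = 0.1004 kcal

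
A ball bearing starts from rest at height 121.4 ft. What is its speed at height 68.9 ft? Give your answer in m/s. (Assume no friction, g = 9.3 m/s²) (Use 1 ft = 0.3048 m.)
Convert to SI: h₁−h₂ = 16.002 m
mgh₁ = mgh₂ + ½mv² ⇒ v = √(2g(h₁−h₂)) = √(2·9.3·16.002) = 17.25 m/s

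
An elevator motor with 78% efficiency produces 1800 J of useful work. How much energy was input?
W_in = W_out/η = 1800/0.78 = 2308 J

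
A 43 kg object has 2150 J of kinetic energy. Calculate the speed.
v = √(2·KE/m) = √(2·2150/43) = 10.0 m/s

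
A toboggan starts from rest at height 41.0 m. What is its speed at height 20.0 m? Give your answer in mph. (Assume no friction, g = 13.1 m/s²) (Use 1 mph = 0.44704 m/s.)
mgh₁ = mgh₂ + ½mv² ⇒ v = √(2g(h₁−h₂)) = √(2·13.1·21.0) = 23.4563 m/s = 52.47 mph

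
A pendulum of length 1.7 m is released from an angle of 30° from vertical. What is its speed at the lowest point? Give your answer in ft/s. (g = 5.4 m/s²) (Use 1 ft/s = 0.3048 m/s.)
h = L(1 − cosθ) = 1.7(1 − cos30°) = 0.227757 m
v = √(2gh) = √(2·5.4·0.227757) = 1.56837 m/s = 5.146 ft/s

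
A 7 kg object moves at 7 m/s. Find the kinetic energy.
KE = ½mv² = ½(7)(7)² = 171.5 J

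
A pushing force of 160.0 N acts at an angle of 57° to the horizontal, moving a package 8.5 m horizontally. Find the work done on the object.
W = F·d·cosθ = (160.0)(8.5)cos(57°) = 740.7 J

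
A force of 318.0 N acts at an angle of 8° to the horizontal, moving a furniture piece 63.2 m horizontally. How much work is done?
W = F·d·cosθ = (318.0)(63.2)cos(8°) = 19900 J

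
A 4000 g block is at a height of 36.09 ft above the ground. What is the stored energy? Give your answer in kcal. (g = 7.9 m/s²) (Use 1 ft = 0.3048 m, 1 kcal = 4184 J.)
Convert to SI: m = 4.0 kg, h = 11.0002 m
PE = mgh = (4.0)(7.9)(11.0002) = 347.607 J = 0.08308 kcal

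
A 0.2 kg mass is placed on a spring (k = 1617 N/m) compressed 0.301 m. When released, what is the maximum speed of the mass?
½kx² = ½mv² ⇒ v = x√(k/m) = (0.301)√(1617/0.2) = 27.06 m/s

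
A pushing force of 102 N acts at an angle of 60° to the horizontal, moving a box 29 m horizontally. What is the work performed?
W = F·d·cosθ = (102)(29)cos(60°) = 1479 J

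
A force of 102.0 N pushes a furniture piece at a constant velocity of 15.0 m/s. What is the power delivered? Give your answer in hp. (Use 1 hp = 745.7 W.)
P = Fv = (102.0)(15.0) = 1530.0 W = 2.052 hp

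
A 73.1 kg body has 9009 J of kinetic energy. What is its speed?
v = √(2·KE/m) = √(2·9009/73.1) = 15.7 m/s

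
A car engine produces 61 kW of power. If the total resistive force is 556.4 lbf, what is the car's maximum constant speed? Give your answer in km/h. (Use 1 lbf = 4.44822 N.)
Convert to SI: F = 2474.99 N
P = Fv ⇒ v = P/F = 61000 W/2474.99 N = 24.6466 m/s = 88.73 km/h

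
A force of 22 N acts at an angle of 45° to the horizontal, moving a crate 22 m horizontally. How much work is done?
W = F·d·cosθ = (22)(22)cos(45°) = 342.2 J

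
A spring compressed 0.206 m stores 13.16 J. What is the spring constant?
k = 2·PE/x² = 2·13.16/(0.206)² = 620.2 N/m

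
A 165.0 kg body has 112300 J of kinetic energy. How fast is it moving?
v = √(2·KE/m) = √(2·112300/165.0) = 36.89 m/s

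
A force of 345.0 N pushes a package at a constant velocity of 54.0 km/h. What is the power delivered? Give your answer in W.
Convert to SI: F = 345.0 N, v = 15.0 m/s
P = Fv = (345.0)(15.0) = 5175 W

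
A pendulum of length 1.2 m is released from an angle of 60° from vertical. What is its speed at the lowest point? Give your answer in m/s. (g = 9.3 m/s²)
h = L(1 − cosθ) = 1.2(1 − cos60°) = 0.6 m
v = √(2gh) = √(2·9.3·0.6) = 3.341 m/s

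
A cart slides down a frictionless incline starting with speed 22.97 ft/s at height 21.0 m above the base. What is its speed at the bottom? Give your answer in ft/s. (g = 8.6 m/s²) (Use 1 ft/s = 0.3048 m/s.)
Convert to SI: v₀ = 7.00126 m/s, h = 21.0 m
½mv₀² + mgh = ½mv² ⇒ v = √(v₀² + 2gh) = √(7.00126² + 2·8.6·21.0) = 20.2538 m/s = 66.45 ft/s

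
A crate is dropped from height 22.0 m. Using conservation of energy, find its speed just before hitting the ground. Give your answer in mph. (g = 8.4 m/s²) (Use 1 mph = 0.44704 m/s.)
mgh = ½mv² ⇒ v = √(2gh) = √(2·8.4·22.0) = 19.225 m/s = 43.01 mph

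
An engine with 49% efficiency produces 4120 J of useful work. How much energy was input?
W_in = W_out/η = 4120/0.49 = 8408 J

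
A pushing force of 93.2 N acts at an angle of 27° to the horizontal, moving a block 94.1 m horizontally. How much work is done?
W = F·d·cosθ = (93.2)(94.1)cos(27°) = 7814 J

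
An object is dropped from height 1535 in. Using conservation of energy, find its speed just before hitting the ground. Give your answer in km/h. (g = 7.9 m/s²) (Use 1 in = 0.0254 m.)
Convert to SI: h = 38.989 m
mgh = ½mv² ⇒ v = √(2gh) = √(2·7.9·38.989) = 24.8199 m/s = 89.35 km/h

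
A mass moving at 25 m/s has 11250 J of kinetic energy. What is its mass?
m = 2·KE/v² = 2·11250/(25)² = 36.0 kg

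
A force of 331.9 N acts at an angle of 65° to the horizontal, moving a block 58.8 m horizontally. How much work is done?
W = F·d·cosθ = (331.9)(58.8)cos(65°) = 8248 J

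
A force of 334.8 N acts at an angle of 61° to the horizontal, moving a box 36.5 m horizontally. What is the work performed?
W = F·d·cosθ = (334.8)(36.5)cos(61°) = 5924 J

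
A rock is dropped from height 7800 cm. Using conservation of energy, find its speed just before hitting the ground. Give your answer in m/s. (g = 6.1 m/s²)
Convert to SI: h = 78.0 m
mgh = ½mv² ⇒ v = √(2gh) = √(2·6.1·78.0) = 30.85 m/s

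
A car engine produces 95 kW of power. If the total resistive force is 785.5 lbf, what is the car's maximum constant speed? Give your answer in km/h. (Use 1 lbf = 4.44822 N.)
Convert to SI: F = 3494.08 N
P = Fv ⇒ v = P/F = 95000 W/3494.08 N = 27.1889 m/s = 97.88 km/h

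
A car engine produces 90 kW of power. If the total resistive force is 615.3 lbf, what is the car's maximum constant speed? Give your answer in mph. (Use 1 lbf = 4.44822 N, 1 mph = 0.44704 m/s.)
Convert to SI: F = 2736.99 N
P = Fv ⇒ v = P/F = 90000 W/2736.99 N = 32.8828 m/s = 73.56 mph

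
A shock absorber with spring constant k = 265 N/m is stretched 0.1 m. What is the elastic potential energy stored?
PE = ½kx² = ½(265)(0.1)² = 1.325 J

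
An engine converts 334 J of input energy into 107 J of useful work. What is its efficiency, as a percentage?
η = W_out/W_in = 107/334 = 32.04%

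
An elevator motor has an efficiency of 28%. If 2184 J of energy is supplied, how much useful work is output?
W_out = η·W_in = 0.28·2184 = 611.52 J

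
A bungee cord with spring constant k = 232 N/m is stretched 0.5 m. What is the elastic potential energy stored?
PE = ½kx² = ½(232)(0.5)² = 29.0 J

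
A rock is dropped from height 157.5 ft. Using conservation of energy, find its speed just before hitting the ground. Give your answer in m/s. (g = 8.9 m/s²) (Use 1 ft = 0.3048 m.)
Convert to SI: h = 48.006 m
mgh = ½mv² ⇒ v = √(2gh) = √(2·8.9·48.006) = 29.23 m/s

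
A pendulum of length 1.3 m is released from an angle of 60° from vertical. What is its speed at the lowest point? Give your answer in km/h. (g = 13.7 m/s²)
h = L(1 − cosθ) = 1.3(1 − cos60°) = 0.65 m
v = √(2gh) = √(2·13.7·0.65) = 4.22019 m/s = 15.19 km/h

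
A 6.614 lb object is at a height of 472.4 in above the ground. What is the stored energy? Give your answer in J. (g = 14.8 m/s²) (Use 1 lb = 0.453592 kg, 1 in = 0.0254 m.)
Convert to SI: m = 3.00006 kg, h = 11.999 m
PE = mgh = (3.00006)(14.8)(11.999) = 532.8 J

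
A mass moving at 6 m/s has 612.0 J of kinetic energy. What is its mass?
m = 2·KE/v² = 2·612.0/(6)² = 34.0 kg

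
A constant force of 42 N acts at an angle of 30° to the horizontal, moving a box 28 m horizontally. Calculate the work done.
W = F·d·cosθ = (42)(28)cos(30°) = 1018 J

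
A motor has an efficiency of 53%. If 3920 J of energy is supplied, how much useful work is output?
W_out = η·W_in = 0.53·3920 = 2077.6 J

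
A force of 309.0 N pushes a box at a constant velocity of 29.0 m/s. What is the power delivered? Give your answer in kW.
P = Fv = (309.0)(29.0) = 8961.0 W = 8.961 kW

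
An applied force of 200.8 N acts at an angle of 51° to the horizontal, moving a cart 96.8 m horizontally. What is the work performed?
W = F·d·cosθ = (200.8)(96.8)cos(51°) = 12230 J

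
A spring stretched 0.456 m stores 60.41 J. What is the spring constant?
k = 2·PE/x² = 2·60.41/(0.456)² = 581.0 N/m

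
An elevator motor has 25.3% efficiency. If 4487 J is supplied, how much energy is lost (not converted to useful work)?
W_lost = W_in(1 − η) = 4487·(1 − 0.253) = 3352 J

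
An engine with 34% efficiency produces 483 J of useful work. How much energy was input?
W_in = W_out/η = 483/0.34 = 1421 J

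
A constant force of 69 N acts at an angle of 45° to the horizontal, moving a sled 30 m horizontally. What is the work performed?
W = F·d·cosθ = (69)(30)cos(45°) = 1464 J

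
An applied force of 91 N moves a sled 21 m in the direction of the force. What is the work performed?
W = F·d = (91)(21) = 1911 J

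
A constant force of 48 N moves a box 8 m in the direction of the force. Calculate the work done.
W = F·d = (48)(8) = 384.0 J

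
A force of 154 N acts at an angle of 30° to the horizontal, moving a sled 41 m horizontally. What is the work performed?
W = F·d·cosθ = (154)(41)cos(30°) = 5468 J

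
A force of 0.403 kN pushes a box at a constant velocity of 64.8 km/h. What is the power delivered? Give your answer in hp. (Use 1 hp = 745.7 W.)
Convert to SI: F = 403.0 N, v = 18.0 m/s
P = Fv = (403.0)(18.0) = 7254.0 W = 9.728 hp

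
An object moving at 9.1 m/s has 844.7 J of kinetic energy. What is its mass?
m = 2·KE/v² = 2·844.7/(9.1)² = 20.4 kg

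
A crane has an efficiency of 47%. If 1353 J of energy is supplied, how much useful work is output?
W_out = η·W_in = 0.47·1353 = 635.91 J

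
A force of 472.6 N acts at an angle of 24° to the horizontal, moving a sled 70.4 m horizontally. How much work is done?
W = F·d·cosθ = (472.6)(70.4)cos(24°) = 30390 J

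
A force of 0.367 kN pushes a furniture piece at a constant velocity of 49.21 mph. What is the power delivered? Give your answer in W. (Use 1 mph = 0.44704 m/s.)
Convert to SI: F = 367.0 N, v = 21.9988 m/s
P = Fv = (367.0)(21.9988) = 8074 W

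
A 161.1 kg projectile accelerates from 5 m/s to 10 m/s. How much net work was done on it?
W = ΔKE = ½m(v₂² − v₁²) = ½(161.1)(10² − 5²) = 6041.25 J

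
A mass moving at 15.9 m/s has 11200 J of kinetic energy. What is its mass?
m = 2·KE/v² = 2·11200/(15.9)² = 88.6 kg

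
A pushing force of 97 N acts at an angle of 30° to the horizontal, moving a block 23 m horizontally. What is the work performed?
W = F·d·cosθ = (97)(23)cos(30°) = 1932 J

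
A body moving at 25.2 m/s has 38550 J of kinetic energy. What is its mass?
m = 2·KE/v² = 2·38550/(25.2)² = 121.4 kg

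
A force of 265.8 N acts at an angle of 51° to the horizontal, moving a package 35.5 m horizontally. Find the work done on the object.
W = F·d·cosθ = (265.8)(35.5)cos(51°) = 5938 J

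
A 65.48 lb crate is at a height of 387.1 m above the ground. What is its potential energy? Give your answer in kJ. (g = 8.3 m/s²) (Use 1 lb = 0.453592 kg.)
Convert to SI: m = 29.7012 kg, h = 387.1 m
PE = mgh = (29.7012)(8.3)(387.1) = 95427.9 J = 95.43 kJ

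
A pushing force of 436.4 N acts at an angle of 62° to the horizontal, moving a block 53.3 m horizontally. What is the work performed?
W = F·d·cosθ = (436.4)(53.3)cos(62°) = 10920 J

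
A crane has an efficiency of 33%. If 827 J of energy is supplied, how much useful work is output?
W_out = η·W_in = 0.33·827 = 272.91 J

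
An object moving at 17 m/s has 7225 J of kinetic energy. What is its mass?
m = 2·KE/v² = 2·7225/(17)² = 50.0 kg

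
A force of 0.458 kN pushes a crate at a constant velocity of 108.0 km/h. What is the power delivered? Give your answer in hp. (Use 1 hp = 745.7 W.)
Convert to SI: F = 458.0 N, v = 30.0 m/s
P = Fv = (458.0)(30.0) = 13740.0 W = 18.43 hp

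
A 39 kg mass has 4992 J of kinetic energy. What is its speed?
v = √(2·KE/m) = √(2·4992/39) = 16.0 m/s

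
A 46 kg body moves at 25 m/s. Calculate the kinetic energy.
KE = ½mv² = ½(46)(25)² = 14375.0 J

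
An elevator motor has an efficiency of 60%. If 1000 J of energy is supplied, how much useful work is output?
W_out = η·W_in = 0.6·1000 = 600.0 J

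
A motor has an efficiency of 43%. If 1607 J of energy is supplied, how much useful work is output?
W_out = η·W_in = 0.43·1607 = 691.01 J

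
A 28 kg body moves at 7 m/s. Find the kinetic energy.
KE = ½mv² = ½(28)(7)² = 686.0 J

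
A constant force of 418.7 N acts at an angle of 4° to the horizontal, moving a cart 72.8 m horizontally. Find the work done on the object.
W = F·d·cosθ = (418.7)(72.8)cos(4°) = 30410 J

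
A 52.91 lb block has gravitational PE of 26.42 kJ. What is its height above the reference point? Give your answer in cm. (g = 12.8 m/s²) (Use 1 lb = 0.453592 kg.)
Convert to SI: m = 23.9996 kg, PE = 26420.0 J
h = PE/(mg) = 26420.0/(23.9996·12.8) = 86.0042 m = 8600 cm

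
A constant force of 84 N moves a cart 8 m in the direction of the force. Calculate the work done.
W = F·d = (84)(8) = 672.0 J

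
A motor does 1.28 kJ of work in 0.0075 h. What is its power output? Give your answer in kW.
Convert to SI: W = 1280.0 J, t = 27.0 s
P = W/t = 1280.0/27.0 = 47.4074 W = 0.04741 kW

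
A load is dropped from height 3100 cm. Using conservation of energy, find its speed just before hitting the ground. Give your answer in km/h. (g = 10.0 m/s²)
Convert to SI: h = 31.0 m
mgh = ½mv² ⇒ v = √(2gh) = √(2·10.0·31.0) = 24.8998 m/s = 89.64 km/h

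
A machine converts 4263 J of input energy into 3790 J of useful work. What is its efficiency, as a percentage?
η = W_out/W_in = 3790/4263 = 88.9%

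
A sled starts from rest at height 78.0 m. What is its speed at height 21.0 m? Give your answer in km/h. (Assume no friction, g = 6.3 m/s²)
mgh₁ = mgh₂ + ½mv² ⇒ v = √(2g(h₁−h₂)) = √(2·6.3·57.0) = 26.7993 m/s = 96.48 km/h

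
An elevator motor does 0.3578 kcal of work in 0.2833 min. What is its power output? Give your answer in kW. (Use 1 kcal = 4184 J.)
Convert to SI: W = 1497.04 J, t = 16.998 s
P = W/t = 1497.04/16.998 = 88.0713 W = 0.08807 kW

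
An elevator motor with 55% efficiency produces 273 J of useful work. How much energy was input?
W_in = W_out/η = 273/0.55 = 496.4 J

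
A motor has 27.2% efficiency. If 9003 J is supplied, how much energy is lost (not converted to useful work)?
W_lost = W_in(1 − η) = 9003·(1 − 0.272) = 6554 J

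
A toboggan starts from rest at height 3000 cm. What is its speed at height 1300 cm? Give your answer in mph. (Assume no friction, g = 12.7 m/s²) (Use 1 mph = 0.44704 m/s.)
Convert to SI: h₁−h₂ = 17.0 m
mgh₁ = mgh₂ + ½mv² ⇒ v = √(2g(h₁−h₂)) = √(2·12.7·17.0) = 20.7798 m/s = 46.48 mph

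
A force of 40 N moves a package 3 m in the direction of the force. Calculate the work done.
W = F·d = (40)(3) = 120.0 J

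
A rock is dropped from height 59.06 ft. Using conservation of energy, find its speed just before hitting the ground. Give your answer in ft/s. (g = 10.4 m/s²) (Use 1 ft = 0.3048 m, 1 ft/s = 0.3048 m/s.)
Convert to SI: h = 18.0015 m
mgh = ½mv² ⇒ v = √(2gh) = √(2·10.4·18.0015) = 19.3502 m/s = 63.48 ft/s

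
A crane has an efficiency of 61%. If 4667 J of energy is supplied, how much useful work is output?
W_out = η·W_in = 0.61·4667 = 2846.87 J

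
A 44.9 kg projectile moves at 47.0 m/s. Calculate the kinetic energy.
KE = ½mv² = ½(44.9)(47.0)² = 49590 J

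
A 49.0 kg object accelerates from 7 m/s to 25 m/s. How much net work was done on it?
W = ΔKE = ½m(v₂² − v₁²) = ½(49.0)(25² − 7²) = 14112.0 J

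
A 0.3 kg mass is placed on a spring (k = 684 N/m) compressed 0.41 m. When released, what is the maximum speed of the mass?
½kx² = ½mv² ⇒ v = x√(k/m) = (0.41)√(684/0.3) = 19.58 m/s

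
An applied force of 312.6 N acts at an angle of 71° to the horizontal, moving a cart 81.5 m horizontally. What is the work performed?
W = F·d·cosθ = (312.6)(81.5)cos(71°) = 8294 J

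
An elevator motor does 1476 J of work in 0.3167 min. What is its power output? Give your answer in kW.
Convert to SI: W = 1476.0 J, t = 19.002 s
P = W/t = 1476.0/19.002 = 77.676 W = 0.07768 kW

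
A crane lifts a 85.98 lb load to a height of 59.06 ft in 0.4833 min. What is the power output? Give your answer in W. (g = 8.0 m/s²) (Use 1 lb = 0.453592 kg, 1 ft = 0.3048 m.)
Convert to SI: m = 38.9998 kg, h = 18.0015 m, t = 28.998 s
P = mgh/t = (38.9998)(8.0)(18.0015)/28.998 = 193.7 W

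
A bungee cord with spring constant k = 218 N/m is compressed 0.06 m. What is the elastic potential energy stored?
PE = ½kx² = ½(218)(0.06)² = 0.3924 J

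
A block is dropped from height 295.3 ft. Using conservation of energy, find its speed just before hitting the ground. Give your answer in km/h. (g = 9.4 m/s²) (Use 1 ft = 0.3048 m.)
Convert to SI: h = 90.0074 m
mgh = ½mv² ⇒ v = √(2gh) = √(2·9.4·90.0074) = 41.1356 m/s = 148.1 km/h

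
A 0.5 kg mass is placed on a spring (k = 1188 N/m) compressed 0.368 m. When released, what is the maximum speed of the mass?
½kx² = ½mv² ⇒ v = x√(k/m) = (0.368)√(1188/0.5) = 17.94 m/s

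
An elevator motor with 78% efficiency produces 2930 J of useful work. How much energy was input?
W_in = W_out/η = 2930/0.78 = 3756 J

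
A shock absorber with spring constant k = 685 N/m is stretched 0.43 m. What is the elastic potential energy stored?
PE = ½kx² = ½(685)(0.43)² = 63.33 J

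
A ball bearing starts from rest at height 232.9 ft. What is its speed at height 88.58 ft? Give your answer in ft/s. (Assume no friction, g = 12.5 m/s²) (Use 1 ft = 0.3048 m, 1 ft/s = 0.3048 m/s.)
Convert to SI: h₁−h₂ = 43.9887 m
mgh₁ = mgh₂ + ½mv² ⇒ v = √(2g(h₁−h₂)) = √(2·12.5·43.9887) = 33.162 m/s = 108.8 ft/s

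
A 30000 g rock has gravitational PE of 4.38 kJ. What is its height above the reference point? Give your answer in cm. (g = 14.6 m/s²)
Convert to SI: m = 30.0 kg, PE = 4380.0 J
h = PE/(mg) = 4380.0/(30.0·14.6) = 10.0 m = 1000 cm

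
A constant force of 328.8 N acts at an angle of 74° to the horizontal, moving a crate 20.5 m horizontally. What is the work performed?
W = F·d·cosθ = (328.8)(20.5)cos(74°) = 1858 J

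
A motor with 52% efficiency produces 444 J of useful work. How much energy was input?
W_in = W_out/η = 444/0.52 = 853.8 J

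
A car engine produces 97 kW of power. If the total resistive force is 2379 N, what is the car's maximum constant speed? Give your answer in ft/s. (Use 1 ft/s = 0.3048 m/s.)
P = Fv ⇒ v = P/F = 97000 W/2379.0 N = 40.7734 m/s = 133.8 ft/s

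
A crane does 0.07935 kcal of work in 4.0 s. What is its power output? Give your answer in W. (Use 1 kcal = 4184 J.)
Convert to SI: W = 332.0 J, t = 4.0 s
P = W/t = 332.0/4.0 = 83.0 W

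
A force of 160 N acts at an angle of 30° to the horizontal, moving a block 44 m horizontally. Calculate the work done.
W = F·d·cosθ = (160)(44)cos(30°) = 6097 J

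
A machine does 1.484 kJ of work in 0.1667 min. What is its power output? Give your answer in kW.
Convert to SI: W = 1484.0 J, t = 10.002 s
P = W/t = 1484.0/10.002 = 148.37 W = 0.1484 kW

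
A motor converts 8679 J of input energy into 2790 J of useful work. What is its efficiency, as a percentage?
η = W_out/W_in = 2790/8679 = 32.15%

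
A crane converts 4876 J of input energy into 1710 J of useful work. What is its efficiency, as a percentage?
η = W_out/W_in = 1710/4876 = 35.07%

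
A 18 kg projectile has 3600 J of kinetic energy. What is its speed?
v = √(2·KE/m) = √(2·3600/18) = 20.0 m/s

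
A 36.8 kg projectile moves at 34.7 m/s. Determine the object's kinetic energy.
KE = ½mv² = ½(36.8)(34.7)² = 22160 J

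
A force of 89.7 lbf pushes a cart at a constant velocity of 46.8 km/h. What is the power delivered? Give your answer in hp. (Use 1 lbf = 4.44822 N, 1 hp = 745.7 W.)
Convert to SI: F = 399.005 N, v = 13.0 m/s
P = Fv = (399.005)(13.0) = 5187.07 W = 6.956 hp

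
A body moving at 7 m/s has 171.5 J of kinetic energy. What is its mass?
m = 2·KE/v² = 2·171.5/(7)² = 7.0 kg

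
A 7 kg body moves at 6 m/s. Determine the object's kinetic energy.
KE = ½mv² = ½(7)(6)² = 126.0 J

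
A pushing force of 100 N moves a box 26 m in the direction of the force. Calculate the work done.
W = F·d = (100)(26) = 2600 J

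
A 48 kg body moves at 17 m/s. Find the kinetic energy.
KE = ½mv² = ½(48)(17)² = 6936.0 J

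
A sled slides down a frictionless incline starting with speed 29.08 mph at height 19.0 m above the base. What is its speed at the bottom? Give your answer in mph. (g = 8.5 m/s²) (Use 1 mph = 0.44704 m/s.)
Convert to SI: v₀ = 12.9999 m/s, h = 19.0 m
½mv₀² + mgh = ½mv² ⇒ v = √(v₀² + 2gh) = √(12.9999² + 2·8.5·19.0) = 22.181 m/s = 49.62 mph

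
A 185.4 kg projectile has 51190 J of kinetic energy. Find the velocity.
v = √(2·KE/m) = √(2·51190/185.4) = 23.5 m/s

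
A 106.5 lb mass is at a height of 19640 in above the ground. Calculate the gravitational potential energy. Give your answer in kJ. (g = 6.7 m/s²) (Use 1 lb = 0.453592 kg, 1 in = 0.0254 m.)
Convert to SI: m = 48.3075 kg, h = 498.856 m
PE = mgh = (48.3075)(6.7)(498.856) = 161460 J = 161.5 kJ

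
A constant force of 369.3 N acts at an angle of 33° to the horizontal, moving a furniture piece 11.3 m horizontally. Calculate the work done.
W = F·d·cosθ = (369.3)(11.3)cos(33°) = 3500 J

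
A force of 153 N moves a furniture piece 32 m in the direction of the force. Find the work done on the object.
W = F·d = (153)(32) = 4896 J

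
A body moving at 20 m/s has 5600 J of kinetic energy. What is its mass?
m = 2·KE/v² = 2·5600/(20)² = 28.0 kg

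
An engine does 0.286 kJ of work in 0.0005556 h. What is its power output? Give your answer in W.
Convert to SI: W = 286.0 J, t = 2.00016 s
P = W/t = 286.0/2.00016 = 143.0 W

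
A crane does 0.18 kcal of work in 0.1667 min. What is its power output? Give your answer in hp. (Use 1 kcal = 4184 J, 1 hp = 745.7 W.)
Convert to SI: W = 753.12 J, t = 10.002 s
P = W/t = 753.12/10.002 = 75.2969 W = 0.101 hp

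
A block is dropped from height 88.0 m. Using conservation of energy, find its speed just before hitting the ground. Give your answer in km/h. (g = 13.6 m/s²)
mgh = ½mv² ⇒ v = √(2gh) = √(2·13.6·88.0) = 48.9244 m/s = 176.1 km/h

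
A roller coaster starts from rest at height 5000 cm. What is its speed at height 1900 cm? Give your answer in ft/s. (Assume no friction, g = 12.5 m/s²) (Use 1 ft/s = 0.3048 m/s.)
Convert to SI: h₁−h₂ = 31.0 m
mgh₁ = mgh₂ + ½mv² ⇒ v = √(2g(h₁−h₂)) = √(2·12.5·31.0) = 27.8388 m/s = 91.33 ft/s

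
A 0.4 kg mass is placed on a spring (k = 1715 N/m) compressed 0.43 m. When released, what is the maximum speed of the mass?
½kx² = ½mv² ⇒ v = x√(k/m) = (0.43)√(1715/0.4) = 28.16 m/s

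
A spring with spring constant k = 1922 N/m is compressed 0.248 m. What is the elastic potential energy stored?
PE = ½kx² = ½(1922)(0.248)² = 59.11 J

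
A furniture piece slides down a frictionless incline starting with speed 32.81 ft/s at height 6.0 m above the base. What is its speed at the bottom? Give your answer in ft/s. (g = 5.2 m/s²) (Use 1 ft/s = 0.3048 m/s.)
Convert to SI: v₀ = 10.0005 m/s, h = 6.0 m
½mv₀² + mgh = ½mv² ⇒ v = √(v₀² + 2gh) = √(10.0005² + 2·5.2·6.0) = 12.744 m/s = 41.81 ft/s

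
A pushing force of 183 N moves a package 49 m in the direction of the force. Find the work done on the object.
W = F·d = (183)(49) = 8967 J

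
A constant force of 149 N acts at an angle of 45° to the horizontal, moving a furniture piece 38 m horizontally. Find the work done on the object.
W = F·d·cosθ = (149)(38)cos(45°) = 4004 J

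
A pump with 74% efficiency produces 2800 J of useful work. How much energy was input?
W_in = W_out/η = 2800/0.74 = 3784 J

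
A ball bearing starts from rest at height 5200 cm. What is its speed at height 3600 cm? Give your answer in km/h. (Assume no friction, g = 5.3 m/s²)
Convert to SI: h₁−h₂ = 16.0 m
mgh₁ = mgh₂ + ½mv² ⇒ v = √(2g(h₁−h₂)) = √(2·5.3·16.0) = 13.0231 m/s = 46.88 km/h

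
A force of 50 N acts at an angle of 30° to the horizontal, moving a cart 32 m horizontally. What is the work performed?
W = F·d·cosθ = (50)(32)cos(30°) = 1386 J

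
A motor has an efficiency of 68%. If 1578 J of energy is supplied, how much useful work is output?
W_out = η·W_in = 0.68·1578 = 1073.04 J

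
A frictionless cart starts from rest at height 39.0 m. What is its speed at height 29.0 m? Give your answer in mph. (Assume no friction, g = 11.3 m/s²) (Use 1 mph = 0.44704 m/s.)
mgh₁ = mgh₂ + ½mv² ⇒ v = √(2g(h₁−h₂)) = √(2·11.3·10.0) = 15.0333 m/s = 33.63 mph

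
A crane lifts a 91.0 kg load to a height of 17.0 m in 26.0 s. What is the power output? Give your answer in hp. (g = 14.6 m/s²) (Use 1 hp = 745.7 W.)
P = mgh/t = (91.0)(14.6)(17.0)/26.0 = 868.7 W = 1.165 hp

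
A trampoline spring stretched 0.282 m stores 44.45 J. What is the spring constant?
k = 2·PE/x² = 2·44.45/(0.282)² = 1118 N/m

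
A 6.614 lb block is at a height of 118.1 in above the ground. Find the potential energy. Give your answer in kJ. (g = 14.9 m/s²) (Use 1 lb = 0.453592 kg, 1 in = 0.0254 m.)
Convert to SI: m = 3.00006 kg, h = 2.99974 m
PE = mgh = (3.00006)(14.9)(2.99974) = 134.091 J = 0.1341 kJ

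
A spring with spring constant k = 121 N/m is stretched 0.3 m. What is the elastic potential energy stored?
PE = ½kx² = ½(121)(0.3)² = 5.445 J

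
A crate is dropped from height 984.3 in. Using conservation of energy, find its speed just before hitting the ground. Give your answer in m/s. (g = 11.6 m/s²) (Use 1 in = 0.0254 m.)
Convert to SI: h = 25.0012 m
mgh = ½mv² ⇒ v = √(2gh) = √(2·11.6·25.0012) = 24.08 m/s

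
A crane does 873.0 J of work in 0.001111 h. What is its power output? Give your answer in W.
Convert to SI: W = 873.0 J, t = 3.9996 s
P = W/t = 873.0/3.9996 = 218.3 W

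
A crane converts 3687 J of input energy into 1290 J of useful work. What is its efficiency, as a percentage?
η = W_out/W_in = 1290/3687 = 34.99%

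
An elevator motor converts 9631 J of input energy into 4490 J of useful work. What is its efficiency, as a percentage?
η = W_out/W_in = 4490/9631 = 46.62%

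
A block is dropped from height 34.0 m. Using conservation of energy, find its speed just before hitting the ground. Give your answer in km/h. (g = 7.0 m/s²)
mgh = ½mv² ⇒ v = √(2gh) = √(2·7.0·34.0) = 21.8174 m/s = 78.54 km/h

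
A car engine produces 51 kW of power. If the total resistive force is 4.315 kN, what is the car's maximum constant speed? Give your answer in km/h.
Convert to SI: F = 4315.0 N
P = Fv ⇒ v = P/F = 51000 W/4315.0 N = 11.8192 m/s = 42.55 km/h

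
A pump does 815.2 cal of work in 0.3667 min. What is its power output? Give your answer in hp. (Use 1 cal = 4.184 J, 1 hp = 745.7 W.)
Convert to SI: W = 3410.8 J, t = 22.002 s
P = W/t = 3410.8/22.002 = 155.022 W = 0.2079 hp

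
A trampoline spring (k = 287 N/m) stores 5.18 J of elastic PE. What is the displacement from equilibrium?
x = √(2·PE/k) = √(2·5.18/287) = 0.19 m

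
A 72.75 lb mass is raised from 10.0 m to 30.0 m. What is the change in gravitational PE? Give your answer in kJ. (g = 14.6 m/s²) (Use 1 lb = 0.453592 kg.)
Convert to SI: m = 32.9988 kg, Δh = 20.0 m
ΔPE = mgΔh = (32.9988)(14.6)(20.0) = 9635.65 J = 9.636 kJ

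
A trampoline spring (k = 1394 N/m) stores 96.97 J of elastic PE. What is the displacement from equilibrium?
x = √(2·PE/k) = √(2·96.97/1394) = 0.373 m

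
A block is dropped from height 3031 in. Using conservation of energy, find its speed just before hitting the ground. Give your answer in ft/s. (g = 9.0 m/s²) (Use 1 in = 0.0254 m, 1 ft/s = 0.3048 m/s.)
Convert to SI: h = 76.9874 m
mgh = ½mv² ⇒ v = √(2gh) = √(2·9.0·76.9874) = 37.226 m/s = 122.1 ft/s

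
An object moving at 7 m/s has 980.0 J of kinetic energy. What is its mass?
m = 2·KE/v² = 2·980.0/(7)² = 40.0 kg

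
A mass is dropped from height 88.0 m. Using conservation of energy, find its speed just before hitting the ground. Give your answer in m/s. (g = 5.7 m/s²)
mgh = ½mv² ⇒ v = √(2gh) = √(2·5.7·88.0) = 31.67 m/s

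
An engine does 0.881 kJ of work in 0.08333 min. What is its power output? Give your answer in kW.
Convert to SI: W = 881.0 J, t = 4.9998 s
P = W/t = 881.0/4.9998 = 176.207 W = 0.1762 kW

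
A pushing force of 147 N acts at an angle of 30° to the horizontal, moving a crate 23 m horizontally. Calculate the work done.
W = F·d·cosθ = (147)(23)cos(30°) = 2928 J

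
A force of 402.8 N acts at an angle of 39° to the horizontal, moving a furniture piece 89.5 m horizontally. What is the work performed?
W = F·d·cosθ = (402.8)(89.5)cos(39°) = 28020 J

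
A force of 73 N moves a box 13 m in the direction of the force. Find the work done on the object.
W = F·d = (73)(13) = 949.0 J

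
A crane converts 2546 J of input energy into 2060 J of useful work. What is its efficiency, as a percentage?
η = W_out/W_in = 2060/2546 = 80.91%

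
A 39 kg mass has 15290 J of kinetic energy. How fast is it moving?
v = √(2·KE/m) = √(2·15290/39) = 28.0 m/s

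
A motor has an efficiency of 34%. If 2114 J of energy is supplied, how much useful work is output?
W_out = η·W_in = 0.34·2114 = 718.76 J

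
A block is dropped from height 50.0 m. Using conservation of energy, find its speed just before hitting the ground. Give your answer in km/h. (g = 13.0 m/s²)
mgh = ½mv² ⇒ v = √(2gh) = √(2·13.0·50.0) = 36.0555 m/s = 129.8 km/h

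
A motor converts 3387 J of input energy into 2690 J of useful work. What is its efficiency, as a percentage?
η = W_out/W_in = 2690/3387 = 79.42%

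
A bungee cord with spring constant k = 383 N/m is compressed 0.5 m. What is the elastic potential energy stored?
PE = ½kx² = ½(383)(0.5)² = 47.88 J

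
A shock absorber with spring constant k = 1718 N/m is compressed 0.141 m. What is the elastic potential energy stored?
PE = ½kx² = ½(1718)(0.141)² = 17.08 J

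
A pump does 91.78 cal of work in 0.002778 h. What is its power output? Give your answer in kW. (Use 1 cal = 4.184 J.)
Convert to SI: W = 384.008 J, t = 10.0008 s
P = W/t = 384.008/10.0008 = 38.3977 W = 0.0384 kW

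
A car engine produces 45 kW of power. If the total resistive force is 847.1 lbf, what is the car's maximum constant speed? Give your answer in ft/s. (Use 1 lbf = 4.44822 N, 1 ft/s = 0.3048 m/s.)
Convert to SI: F = 3768.09 N
P = Fv ⇒ v = P/F = 45000 W/3768.09 N = 11.9424 m/s = 39.18 ft/s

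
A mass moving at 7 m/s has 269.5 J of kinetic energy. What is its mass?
m = 2·KE/v² = 2·269.5/(7)² = 11.0 kg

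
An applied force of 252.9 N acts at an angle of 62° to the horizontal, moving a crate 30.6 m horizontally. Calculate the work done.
W = F·d·cosθ = (252.9)(30.6)cos(62°) = 3633 J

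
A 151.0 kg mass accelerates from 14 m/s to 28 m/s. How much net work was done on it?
W = ΔKE = ½m(v₂² − v₁²) = ½(151.0)(28² − 14²) = 44394.0 J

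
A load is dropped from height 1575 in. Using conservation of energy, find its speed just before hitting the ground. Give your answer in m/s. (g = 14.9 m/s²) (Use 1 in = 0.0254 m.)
Convert to SI: h = 40.005 m
mgh = ½mv² ⇒ v = √(2gh) = √(2·14.9·40.005) = 34.53 m/s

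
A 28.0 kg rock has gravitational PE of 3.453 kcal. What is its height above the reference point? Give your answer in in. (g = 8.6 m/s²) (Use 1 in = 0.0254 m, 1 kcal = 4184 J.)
Convert to SI: m = 28.0 kg, PE = 14447.4 J
h = PE/(mg) = 14447.4/(28.0·8.6) = 59.9973 m = 2362 in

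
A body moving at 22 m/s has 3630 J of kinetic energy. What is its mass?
m = 2·KE/v² = 2·3630/(22)² = 15.0 kg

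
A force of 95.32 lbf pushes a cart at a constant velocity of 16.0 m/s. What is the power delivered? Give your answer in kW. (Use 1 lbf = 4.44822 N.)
Convert to SI: F = 424.004 N, v = 16.0 m/s
P = Fv = (424.004)(16.0) = 6784.07 W = 6.784 kW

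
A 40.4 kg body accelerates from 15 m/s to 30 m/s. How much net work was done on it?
W = ΔKE = ½m(v₂² − v₁²) = ½(40.4)(30² − 15²) = 13635.0 J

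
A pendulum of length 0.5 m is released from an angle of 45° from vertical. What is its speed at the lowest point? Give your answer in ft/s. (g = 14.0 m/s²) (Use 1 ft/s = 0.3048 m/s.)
h = L(1 − cosθ) = 0.5(1 − cos45°) = 0.146447 m
v = √(2gh) = √(2·14.0·0.146447) = 2.02497 m/s = 6.644 ft/s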